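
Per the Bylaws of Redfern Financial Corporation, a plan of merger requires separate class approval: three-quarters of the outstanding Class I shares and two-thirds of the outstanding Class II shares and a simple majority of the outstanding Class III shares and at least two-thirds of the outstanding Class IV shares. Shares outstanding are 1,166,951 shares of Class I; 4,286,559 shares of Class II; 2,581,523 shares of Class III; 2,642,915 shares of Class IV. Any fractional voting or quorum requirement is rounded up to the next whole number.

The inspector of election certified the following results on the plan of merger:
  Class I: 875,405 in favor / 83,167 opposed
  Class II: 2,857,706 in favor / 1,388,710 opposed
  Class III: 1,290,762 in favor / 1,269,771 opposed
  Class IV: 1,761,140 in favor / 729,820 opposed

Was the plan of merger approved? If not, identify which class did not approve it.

Not approved — the Class IV shares did not give the required vote.

Class I: 3/4 of 1166951 = 875213.25, rounded up to 875214; 875,214 required, 875,405 in favor — approved.
Class II: 2/3 of 4286559 = 2857706; 2,857,706 required, 2,857,706 in favor — approved.
Class III: a majority of 2581523 is 1290762; 1,290,762 required, 1,290,762 in favor — approved.
Class IV: 2/3 of 2642915 = 1761943.33, rounded up to 1761944; 1,761,944 required, 1,761,140 in favor — not approved.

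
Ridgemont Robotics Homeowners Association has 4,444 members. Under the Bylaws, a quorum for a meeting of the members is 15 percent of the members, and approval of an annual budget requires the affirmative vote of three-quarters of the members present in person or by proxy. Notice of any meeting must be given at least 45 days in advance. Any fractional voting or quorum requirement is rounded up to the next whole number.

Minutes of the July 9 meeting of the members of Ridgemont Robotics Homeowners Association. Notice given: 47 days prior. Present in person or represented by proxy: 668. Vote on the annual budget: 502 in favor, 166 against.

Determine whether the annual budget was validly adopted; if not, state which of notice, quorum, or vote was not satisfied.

Valid — all requirements satisfied.

Notice: 47 days given; 45 required. Satisfied.
Quorum: 15% of 4,444 = 666.60, rounded up to 667; 668 present. Satisfied.
Vote: requires three-fourths of those present (668); 3/4 of 668 = 501, so 501 needed; 502 in favor. Satisfied.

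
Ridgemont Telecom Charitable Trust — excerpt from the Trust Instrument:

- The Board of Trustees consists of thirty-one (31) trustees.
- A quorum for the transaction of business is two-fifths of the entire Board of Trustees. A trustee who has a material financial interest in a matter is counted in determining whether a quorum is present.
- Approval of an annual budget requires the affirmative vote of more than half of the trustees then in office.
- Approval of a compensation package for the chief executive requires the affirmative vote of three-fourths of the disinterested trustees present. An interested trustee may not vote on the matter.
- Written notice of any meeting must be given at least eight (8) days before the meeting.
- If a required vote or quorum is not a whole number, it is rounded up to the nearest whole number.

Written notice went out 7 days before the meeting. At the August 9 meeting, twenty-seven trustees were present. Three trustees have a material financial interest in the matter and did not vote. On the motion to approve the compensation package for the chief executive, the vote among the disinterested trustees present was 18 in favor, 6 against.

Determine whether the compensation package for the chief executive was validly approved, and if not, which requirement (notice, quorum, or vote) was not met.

Invalid — notice requirement not satisfied.

Notice: 7 days given; 8 required (7 < 8). Not satisfied.
Quorum: 27 present (interested trustees count toward quorum); quorum is 13. Satisfied.
Vote: the compensation package for the chief executive requires three-fourths of the disinterested trustees present (27 − 3 = 24). 3/4 of 24 = 18, so 18 affirmative votes are needed; 18 voted in favor. Satisfied.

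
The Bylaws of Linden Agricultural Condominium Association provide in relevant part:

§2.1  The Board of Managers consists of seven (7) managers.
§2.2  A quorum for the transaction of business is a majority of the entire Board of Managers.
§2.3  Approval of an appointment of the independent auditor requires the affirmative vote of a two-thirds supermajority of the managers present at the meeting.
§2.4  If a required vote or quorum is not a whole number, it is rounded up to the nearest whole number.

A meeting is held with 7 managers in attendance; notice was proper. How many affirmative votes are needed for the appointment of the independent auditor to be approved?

The appointment of the independent auditor requires two-thirds of the managers present (7).
2/3 of 7 = 4.67, rounded up to 5.

5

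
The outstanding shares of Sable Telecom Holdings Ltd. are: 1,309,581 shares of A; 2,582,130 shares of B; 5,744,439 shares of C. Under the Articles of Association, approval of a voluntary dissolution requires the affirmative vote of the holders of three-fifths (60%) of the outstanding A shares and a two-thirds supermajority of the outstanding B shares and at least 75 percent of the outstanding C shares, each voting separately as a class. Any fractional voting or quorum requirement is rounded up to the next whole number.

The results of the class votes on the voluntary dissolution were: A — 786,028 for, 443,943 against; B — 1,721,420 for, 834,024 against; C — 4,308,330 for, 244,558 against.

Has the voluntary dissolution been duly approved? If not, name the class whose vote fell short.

Approved — every class gave the required vote.

A: 3/5 of 1309581 = 785748.60, rounded up to 785749; 785,749 required, 786,028 in favor — approved.
B: 2/3 of 2582130 = 1721420; 1,721,420 required, 1,721,420 in favor — approved.
C: 3/4 of 5744439 = 4308329.25, rounded up to 4308330; 4,308,330 required, 4,308,330 in favor — approved.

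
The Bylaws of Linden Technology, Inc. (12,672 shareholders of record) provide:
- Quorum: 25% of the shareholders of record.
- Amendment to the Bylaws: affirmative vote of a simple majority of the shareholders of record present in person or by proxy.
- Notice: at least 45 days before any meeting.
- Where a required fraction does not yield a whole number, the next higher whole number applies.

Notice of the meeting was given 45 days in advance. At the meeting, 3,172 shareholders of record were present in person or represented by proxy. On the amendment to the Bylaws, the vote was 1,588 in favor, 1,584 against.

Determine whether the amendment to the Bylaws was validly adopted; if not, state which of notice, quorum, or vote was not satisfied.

Valid — all requirements satisfied.

Notice: 45 days given; 45 required. Satisfied.
Quorum: 25% of 12,672 = 3,168; 3,172 present. Satisfied.
Vote: requires a majority of those present (3,172); a majority of 3172 is 1587, so 1,587 needed; 1,588 in favor. Satisfied.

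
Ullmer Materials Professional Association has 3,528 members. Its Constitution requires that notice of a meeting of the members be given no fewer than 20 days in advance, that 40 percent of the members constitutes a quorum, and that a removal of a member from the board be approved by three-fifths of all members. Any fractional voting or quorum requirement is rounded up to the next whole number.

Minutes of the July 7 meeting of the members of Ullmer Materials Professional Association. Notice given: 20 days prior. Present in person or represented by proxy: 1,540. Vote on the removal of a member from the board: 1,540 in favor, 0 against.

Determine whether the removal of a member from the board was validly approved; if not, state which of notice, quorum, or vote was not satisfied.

Invalid — vote requirement not satisfied.

Notice: 20 days given; 20 required. Satisfied.
Quorum: 40% of 3,528 = 1,411.20, rounded up to 1,412; 1,540 present. Satisfied.
Vote: requires three-fifths of all members (3,528); 3/5 of 3528 = 2116.80, rounded up to 2117, so 2,117 needed; 1,540 in favor. Not satisfied.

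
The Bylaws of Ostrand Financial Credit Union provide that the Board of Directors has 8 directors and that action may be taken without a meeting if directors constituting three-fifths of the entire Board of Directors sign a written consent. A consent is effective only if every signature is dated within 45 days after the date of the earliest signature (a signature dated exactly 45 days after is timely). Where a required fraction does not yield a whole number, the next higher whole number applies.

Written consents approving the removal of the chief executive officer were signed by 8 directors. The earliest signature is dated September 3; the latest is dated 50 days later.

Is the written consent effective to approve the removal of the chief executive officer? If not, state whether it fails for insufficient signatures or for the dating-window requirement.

Signatures required: three-fifths of 8 — 3/5 of 8 = 4.80, rounded up to 5, so 5 needed; 8 signed. Sufficient.
Dating window: the latest signature is 50 days after the earliest; the limit is 45 days. Outside the window.

Not effective — dating-window requirement not satisfied.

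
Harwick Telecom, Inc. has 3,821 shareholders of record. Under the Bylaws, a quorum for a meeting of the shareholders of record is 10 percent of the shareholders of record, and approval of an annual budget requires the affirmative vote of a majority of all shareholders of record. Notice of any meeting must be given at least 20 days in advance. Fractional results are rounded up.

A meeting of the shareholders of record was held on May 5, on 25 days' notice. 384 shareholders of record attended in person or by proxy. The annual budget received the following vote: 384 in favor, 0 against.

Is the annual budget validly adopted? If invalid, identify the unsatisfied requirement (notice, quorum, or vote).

Invalid — vote requirement not satisfied.

Notice: 25 days given; 20 required. Satisfied.
Quorum: 10% of 3,821 = 382.10, rounded up to 383; 384 present. Satisfied.
Vote: requires a majority of all shareholders of record (3,821); a majority of 3821 is 1911, so 1,911 needed; 384 in favor. Not satisfied.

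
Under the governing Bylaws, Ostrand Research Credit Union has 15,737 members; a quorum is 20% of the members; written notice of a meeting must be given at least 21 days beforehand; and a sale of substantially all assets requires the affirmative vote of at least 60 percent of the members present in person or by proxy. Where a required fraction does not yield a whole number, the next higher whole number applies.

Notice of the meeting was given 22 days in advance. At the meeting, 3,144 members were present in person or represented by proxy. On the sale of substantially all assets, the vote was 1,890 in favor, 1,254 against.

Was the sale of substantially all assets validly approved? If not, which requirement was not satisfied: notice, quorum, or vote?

Notice: 22 days given; 21 required. Satisfied.
Quorum: 20% of 15,737 = 3,147.40, rounded up to 3,148; 3,144 present. Not satisfied.
Vote: requires three-fifths of those present (3,144); 3/5 of 3144 = 1886.40, rounded up to 1887, so 1,887 needed; 1,890 in favor. Satisfied.

Invalid — quorum requirement not satisfied.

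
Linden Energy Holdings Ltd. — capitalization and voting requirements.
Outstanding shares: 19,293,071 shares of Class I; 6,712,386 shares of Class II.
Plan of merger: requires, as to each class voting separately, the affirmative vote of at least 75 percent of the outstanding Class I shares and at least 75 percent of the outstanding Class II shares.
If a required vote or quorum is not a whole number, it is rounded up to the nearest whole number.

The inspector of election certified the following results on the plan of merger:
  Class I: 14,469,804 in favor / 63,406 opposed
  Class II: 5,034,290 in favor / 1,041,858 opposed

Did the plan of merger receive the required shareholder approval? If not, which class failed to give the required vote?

Approved — every class gave the required vote.

Class I: 3/4 of 19293071 = 14469803.25, rounded up to 14469804; 14,469,804 required, 14,469,804 in favor — approved.
Class II: 3/4 of 6712386 = 5034289.50, rounded up to 5034290; 5,034,290 required, 5,034,290 in favor — approved.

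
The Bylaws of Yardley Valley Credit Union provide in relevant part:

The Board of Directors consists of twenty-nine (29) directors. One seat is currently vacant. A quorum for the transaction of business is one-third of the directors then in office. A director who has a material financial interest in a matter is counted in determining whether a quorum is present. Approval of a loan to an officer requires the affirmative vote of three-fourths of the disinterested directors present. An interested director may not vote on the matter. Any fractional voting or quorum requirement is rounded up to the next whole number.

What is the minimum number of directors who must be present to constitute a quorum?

10

1/3 of 28 = 9.33, rounded up to 10.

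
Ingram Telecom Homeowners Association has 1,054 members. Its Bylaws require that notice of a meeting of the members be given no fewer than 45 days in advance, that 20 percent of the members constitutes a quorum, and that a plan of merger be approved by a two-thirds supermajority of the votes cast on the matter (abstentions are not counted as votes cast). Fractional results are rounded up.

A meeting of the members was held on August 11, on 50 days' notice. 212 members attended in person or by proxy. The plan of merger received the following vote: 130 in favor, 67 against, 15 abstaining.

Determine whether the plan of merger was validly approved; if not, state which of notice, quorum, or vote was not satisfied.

Invalid — vote requirement not satisfied.

Notice: 50 days given; 45 required. Satisfied.
Quorum: 20% of 1,054 = 210.80, rounded up to 211; 212 present. Satisfied.
Vote: requires two-thirds of the votes cast (212 − 15 abstaining = 197); 2/3 of 197 = 131.33, rounded up to 132, so 132 needed; 130 in favor. Not satisfied.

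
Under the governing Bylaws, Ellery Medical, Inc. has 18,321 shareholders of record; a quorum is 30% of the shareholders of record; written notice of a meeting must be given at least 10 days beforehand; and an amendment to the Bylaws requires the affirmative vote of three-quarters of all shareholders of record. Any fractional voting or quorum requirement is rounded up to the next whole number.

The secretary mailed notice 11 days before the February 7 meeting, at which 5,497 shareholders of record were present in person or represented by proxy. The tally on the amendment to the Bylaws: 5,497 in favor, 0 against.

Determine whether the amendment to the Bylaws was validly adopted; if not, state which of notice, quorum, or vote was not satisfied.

Notice: 11 days given; 10 required. Satisfied.
Quorum: 30% of 18,321 = 5,496.30, rounded up to 5,497; 5,497 present. Satisfied.
Vote: requires three-fourths of all shareholders of record (18,321); 3/4 of 18321 = 13740.75, rounded up to 13741, so 13,741 needed; 5,497 in favor. Not satisfied.

Invalid — vote requirement not satisfied.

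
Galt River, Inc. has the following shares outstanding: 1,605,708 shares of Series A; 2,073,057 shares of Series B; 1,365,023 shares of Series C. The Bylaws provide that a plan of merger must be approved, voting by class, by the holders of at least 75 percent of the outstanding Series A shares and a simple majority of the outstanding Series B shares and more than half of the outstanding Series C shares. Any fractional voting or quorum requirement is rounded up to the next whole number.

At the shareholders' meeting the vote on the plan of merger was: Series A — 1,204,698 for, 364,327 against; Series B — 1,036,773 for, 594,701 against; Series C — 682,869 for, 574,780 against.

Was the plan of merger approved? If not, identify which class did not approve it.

Series A: 3/4 of 1605708 = 1204281; 1,204,281 required, 1,204,698 in favor — approved.
Series B: a majority of 2073057 is 1036529; 1,036,529 required, 1,036,773 in favor — approved.
Series C: a majority of 1365023 is 682512; 682,512 required, 682,869 in favor — approved.

Approved — every class gave the required vote.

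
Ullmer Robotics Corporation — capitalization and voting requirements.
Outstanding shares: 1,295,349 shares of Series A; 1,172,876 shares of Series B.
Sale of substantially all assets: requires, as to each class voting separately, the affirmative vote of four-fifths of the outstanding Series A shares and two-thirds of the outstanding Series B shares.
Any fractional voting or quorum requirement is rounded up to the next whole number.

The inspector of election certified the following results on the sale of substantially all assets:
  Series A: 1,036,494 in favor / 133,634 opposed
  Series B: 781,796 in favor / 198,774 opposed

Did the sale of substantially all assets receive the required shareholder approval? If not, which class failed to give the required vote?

Not approved — the Series B shares did not give the required vote.

Series A: 4/5 of 1295349 = 1036279.20, rounded up to 1036280; 1,036,280 required, 1,036,494 in favor — approved.
Series B: 2/3 of 1172876 = 781917.33, rounded up to 781918; 781,918 required, 781,796 in favor — not approved.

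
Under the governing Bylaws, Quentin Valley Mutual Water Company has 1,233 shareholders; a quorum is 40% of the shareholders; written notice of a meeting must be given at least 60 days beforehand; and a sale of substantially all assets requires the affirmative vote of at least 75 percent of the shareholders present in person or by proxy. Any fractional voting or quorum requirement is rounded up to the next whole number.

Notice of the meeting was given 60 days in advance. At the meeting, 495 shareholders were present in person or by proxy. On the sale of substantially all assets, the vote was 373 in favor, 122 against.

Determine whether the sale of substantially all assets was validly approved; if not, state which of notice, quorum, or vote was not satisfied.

Valid — all requirements satisfied.

Notice: 60 days given; 60 required. Satisfied.
Quorum: 40% of 1,233 = 493.20, rounded up to 494; 495 present. Satisfied.
Vote: requires three-fourths of those present (495); 3/4 of 495 = 371.25, rounded up to 372, so 372 needed; 373 in favor. Satisfied.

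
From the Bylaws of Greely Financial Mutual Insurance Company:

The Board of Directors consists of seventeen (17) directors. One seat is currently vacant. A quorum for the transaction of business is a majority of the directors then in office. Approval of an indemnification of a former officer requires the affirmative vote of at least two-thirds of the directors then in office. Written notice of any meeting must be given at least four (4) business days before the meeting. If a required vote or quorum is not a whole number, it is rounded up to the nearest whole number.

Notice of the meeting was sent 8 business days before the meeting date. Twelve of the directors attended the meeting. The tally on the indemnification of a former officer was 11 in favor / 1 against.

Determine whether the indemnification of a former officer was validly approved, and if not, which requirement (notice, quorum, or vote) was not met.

Valid — all requirements satisfied.

Notice: 8 business days given; 4 required (8 ≥ 4). Satisfied.
Quorum: 12 present; quorum is 9. Satisfied.
Vote: the indemnification of a former officer requires two-thirds of the directors then in office (16). 2/3 of 16 = 10.67, rounded up to 11, so 11 affirmative votes are needed; 11 voted in favor. Satisfied.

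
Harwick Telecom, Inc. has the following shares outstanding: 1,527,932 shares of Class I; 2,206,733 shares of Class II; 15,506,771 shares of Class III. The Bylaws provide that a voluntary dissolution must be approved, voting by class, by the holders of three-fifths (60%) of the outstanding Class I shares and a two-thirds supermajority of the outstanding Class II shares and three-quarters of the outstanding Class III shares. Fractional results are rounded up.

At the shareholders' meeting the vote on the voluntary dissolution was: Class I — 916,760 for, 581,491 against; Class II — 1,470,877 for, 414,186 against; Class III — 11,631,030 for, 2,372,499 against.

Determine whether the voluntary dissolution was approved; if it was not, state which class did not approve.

Class I: 3/5 of 1527932 = 916759.20, rounded up to 916760; 916,760 required, 916,760 in favor — approved.
Class II: 2/3 of 2206733 = 1471155.33, rounded up to 1471156; 1,471,156 required, 1,470,877 in favor — not approved.
Class III: 3/4 of 15506771 = 11630078.25, rounded up to 11630079; 11,630,079 required, 11,631,030 in favor — approved.

Not approved — the Class II shares did not give the required vote.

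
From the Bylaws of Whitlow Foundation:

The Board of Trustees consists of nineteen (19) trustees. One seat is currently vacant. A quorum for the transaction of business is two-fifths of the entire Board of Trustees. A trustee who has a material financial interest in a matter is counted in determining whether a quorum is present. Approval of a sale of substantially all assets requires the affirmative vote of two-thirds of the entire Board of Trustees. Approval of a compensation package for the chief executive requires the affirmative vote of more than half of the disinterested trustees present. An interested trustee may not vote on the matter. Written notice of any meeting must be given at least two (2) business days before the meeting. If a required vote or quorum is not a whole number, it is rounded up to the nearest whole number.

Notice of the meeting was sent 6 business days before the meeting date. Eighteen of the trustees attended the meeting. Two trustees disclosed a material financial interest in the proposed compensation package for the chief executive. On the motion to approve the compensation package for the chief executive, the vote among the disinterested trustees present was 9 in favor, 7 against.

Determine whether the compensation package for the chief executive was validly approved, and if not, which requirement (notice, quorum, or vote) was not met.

Notice: 6 business days given; 2 required (6 ≥ 2). Satisfied.
Quorum: 18 present (interested trustees count toward quorum); quorum is 8. Satisfied.
Vote: the compensation package for the chief executive requires a majority of the disinterested trustees present (18 − 2 = 16). A majority of 16 is 9, so 9 affirmative votes are needed; 9 voted in favor. Satisfied.

Valid — all requirements satisfied.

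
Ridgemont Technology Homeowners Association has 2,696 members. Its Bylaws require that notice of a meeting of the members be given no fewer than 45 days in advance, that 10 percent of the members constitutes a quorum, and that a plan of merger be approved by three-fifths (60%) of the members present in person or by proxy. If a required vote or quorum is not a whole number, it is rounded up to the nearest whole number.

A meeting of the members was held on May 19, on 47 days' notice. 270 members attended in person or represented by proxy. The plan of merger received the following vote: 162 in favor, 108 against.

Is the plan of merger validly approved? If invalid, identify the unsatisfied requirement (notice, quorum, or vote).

Notice: 47 days given; 45 required. Satisfied.
Quorum: 10% of 2,696 = 269.60, rounded up to 270; 270 present. Satisfied.
Vote: requires three-fifths of those present (270); 3/5 of 270 = 162, so 162 needed; 162 in favor. Satisfied.

Valid — all requirements satisfied.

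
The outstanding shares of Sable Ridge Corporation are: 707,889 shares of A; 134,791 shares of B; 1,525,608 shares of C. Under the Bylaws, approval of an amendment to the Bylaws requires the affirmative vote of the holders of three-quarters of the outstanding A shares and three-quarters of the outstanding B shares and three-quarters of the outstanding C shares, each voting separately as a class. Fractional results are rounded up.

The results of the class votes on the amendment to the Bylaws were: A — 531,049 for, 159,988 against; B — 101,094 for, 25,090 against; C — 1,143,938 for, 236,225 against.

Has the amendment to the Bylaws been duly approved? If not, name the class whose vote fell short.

Not approved — the C shares did not give the required vote.

A: 3/4 of 707889 = 530916.75, rounded up to 530917; 530,917 required, 531,049 in favor — approved.
B: 3/4 of 134791 = 101093.25, rounded up to 101094; 101,094 required, 101,094 in favor — approved.
C: 3/4 of 1525608 = 1144206; 1,144,206 required, 1,143,938 in favor — not approved.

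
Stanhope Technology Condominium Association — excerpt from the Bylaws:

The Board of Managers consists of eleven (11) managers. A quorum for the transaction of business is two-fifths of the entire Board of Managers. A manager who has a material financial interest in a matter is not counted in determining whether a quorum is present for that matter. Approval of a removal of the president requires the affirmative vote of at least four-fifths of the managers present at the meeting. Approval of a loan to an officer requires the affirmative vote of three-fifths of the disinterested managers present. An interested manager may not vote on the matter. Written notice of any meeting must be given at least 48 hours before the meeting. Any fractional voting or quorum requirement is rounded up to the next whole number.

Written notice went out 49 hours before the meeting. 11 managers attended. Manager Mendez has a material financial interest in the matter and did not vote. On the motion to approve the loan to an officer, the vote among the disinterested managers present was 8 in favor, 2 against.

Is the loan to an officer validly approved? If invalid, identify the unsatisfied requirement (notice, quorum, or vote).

Valid — all requirements satisfied.

Notice: 49 hours given; 48 required (49 ≥ 48). Satisfied.
Quorum: 11 present, but the 1 interested manager does not count, leaving 10. Quorum is 5. Satisfied.
Vote: the loan to an officer requires three-fifths of the disinterested managers present (11 − 1 = 10). 3/5 of 10 = 6, so 6 affirmative votes are needed; 8 voted in favor. Satisfied.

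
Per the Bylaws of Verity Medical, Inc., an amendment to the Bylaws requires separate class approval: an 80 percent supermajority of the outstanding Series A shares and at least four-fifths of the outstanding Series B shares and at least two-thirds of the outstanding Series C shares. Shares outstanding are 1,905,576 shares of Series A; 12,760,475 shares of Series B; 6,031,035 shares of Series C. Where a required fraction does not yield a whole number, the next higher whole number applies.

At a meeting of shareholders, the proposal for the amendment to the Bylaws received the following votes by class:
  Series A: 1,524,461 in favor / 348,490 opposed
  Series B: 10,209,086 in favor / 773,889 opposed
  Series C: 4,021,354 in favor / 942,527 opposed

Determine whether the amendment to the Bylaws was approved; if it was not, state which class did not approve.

Series A: 4/5 of 1905576 = 1524460.80, rounded up to 1524461; 1,524,461 required, 1,524,461 in favor — approved.
Series B: 4/5 of 12760475 = 10208380; 10,208,380 required, 10,209,086 in favor — approved.
Series C: 2/3 of 6031035 = 4020690; 4,020,690 required, 4,021,354 in favor — approved.

Approved — every class gave the required vote.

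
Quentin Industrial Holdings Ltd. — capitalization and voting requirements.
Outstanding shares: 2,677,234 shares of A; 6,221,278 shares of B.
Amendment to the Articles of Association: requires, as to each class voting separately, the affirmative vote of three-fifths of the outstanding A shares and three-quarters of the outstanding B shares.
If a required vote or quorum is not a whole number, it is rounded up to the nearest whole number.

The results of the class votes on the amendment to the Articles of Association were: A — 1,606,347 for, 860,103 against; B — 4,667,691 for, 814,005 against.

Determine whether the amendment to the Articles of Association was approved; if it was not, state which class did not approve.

Approved — every class gave the required vote.

A: 3/5 of 2677234 = 1606340.40, rounded up to 1606341; 1,606,341 required, 1,606,347 in favor — approved.
B: 3/4 of 6221278 = 4665958.50, rounded up to 4665959; 4,665,959 required, 4,667,691 in favor — approved.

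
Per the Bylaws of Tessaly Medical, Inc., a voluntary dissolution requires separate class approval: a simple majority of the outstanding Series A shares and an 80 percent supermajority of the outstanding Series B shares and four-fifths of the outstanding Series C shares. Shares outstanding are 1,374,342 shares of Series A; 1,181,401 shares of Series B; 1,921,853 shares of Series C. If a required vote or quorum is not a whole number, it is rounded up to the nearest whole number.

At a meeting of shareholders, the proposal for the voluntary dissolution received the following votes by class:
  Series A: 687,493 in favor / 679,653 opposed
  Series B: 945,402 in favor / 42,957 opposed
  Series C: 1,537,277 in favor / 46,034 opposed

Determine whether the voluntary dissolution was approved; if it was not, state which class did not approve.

Not approved — the Series C shares did not give the required vote.

Series A: a majority of 1374342 is 687172; 687,172 required, 687,493 in favor — approved.
Series B: 4/5 of 1181401 = 945120.80, rounded up to 945121; 945,121 required, 945,402 in favor — approved.
Series C: 4/5 of 1921853 = 1537482.40, rounded up to 1537483; 1,537,483 required, 1,537,277 in favor — not approved.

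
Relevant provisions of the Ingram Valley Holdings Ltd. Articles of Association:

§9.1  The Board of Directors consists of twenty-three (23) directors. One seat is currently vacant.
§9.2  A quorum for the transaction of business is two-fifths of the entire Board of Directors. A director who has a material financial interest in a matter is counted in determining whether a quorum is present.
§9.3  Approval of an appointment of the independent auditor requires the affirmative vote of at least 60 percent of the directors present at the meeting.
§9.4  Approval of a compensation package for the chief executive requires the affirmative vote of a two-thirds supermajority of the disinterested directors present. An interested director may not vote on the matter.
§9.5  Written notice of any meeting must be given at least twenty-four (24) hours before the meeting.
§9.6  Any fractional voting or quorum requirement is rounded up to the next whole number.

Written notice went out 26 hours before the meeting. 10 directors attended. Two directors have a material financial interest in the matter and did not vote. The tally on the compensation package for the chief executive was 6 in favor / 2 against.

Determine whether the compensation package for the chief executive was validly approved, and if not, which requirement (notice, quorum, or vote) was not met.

Notice: 26 hours given; 24 required (26 ≥ 24). Satisfied.
Quorum: 10 present (interested directors count toward quorum); quorum is 10. Satisfied.
Vote: the compensation package for the chief executive requires two-thirds of the disinterested directors present (10 − 2 = 8). 2/3 of 8 = 5.33, rounded up to 6, so 6 affirmative votes are needed; 6 voted in favor. Satisfied.

Valid — all requirements satisfied.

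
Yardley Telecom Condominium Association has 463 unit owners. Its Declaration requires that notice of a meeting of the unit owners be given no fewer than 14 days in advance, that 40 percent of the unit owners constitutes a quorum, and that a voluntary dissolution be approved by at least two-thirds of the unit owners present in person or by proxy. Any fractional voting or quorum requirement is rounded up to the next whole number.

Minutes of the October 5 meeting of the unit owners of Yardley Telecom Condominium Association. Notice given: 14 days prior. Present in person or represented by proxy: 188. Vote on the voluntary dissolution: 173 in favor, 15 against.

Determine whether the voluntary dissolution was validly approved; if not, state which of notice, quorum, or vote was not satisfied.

Valid — all requirements satisfied.

Notice: 14 days given; 14 required. Satisfied.
Quorum: 40% of 463 = 185.20, rounded up to 186; 188 present. Satisfied.
Vote: requires two-thirds of those present (188); 2/3 of 188 = 125.33, rounded up to 126, so 126 needed; 173 in favor. Satisfied.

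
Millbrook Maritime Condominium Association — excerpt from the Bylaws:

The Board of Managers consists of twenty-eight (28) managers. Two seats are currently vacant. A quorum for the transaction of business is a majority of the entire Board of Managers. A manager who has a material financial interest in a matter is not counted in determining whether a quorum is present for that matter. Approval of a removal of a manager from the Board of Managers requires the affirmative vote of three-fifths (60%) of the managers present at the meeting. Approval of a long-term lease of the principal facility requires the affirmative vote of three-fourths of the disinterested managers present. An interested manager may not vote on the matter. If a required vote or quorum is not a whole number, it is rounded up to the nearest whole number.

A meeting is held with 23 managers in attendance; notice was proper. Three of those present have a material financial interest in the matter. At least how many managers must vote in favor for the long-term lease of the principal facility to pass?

15

The long-term lease of the principal facility requires three-fourths of the disinterested managers present (23 − 3 = 20).
3/4 of 20 = 15.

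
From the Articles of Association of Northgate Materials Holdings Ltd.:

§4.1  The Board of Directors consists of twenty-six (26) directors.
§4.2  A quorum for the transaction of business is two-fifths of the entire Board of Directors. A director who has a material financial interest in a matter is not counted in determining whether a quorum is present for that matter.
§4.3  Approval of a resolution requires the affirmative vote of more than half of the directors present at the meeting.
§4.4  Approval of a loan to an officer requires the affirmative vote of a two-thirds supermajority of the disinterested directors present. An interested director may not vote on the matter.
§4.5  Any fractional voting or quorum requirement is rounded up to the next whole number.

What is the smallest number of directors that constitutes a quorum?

11

2/5 of 26 = 10.40, rounded up to 11.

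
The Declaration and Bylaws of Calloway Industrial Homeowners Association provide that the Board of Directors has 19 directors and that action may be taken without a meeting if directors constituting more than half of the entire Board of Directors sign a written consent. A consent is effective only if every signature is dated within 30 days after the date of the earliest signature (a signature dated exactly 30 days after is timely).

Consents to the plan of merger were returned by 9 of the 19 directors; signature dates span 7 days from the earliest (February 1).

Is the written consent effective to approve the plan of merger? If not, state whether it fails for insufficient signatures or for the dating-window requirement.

Signatures required: more than half of 19 — a majority of 19 is 10, so 10 needed; 9 signed. Insufficient.
Dating window: the latest signature is 7 days after the earliest; the limit is 30 days. Within the window.

Not effective — insufficient signatures.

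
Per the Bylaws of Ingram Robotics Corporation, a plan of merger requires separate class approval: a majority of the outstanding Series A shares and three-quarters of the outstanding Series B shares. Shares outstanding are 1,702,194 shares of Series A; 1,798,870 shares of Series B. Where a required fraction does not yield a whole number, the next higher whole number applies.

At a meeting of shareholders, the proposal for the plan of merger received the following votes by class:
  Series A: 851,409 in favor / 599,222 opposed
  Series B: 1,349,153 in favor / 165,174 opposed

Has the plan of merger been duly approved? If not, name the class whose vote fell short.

Series A: a majority of 1702194 is 851098; 851,098 required, 851,409 in favor — approved.
Series B: 3/4 of 1798870 = 1349152.50, rounded up to 1349153; 1,349,153 required, 1,349,153 in favor — approved.

Approved — every class gave the required vote.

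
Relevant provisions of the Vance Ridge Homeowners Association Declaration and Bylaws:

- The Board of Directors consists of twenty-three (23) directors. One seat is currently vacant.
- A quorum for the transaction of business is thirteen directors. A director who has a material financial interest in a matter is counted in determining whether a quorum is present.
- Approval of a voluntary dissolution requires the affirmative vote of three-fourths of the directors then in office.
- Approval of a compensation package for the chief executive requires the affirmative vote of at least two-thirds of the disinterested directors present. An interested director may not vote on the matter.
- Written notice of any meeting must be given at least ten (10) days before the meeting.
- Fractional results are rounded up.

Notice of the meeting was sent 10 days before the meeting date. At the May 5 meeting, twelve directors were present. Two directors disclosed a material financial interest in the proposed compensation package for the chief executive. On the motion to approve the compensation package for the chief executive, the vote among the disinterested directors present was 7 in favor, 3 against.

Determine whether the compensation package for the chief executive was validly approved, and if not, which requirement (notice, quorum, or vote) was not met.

Invalid — quorum requirement not satisfied.

Notice: 10 days given; 10 required (10 ≥ 10). Satisfied.
Quorum: 12 present (interested directors count toward quorum); quorum is 13. Not satisfied.
Vote: the compensation package for the chief executive requires two-thirds of the disinterested directors present (12 − 2 = 10). 2/3 of 10 = 6.67, rounded up to 7, so 7 affirmative votes are needed; 7 voted in favor. Satisfied. (Moot — without a quorum no business can be validly transacted.)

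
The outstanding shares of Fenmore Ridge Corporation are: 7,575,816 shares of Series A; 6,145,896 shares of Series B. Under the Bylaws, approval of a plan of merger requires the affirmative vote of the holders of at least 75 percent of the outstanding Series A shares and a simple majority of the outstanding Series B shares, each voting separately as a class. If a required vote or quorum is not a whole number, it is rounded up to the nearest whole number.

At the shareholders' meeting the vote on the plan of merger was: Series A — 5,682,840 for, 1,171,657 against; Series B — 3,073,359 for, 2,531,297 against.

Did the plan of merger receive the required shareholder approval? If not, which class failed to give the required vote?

Series A: 3/4 of 7575816 = 5681862; 5,681,862 required, 5,682,840 in favor — approved.
Series B: a majority of 6145896 is 3072949; 3,072,949 required, 3,073,359 in favor — approved.

Approved — every class gave the required vote.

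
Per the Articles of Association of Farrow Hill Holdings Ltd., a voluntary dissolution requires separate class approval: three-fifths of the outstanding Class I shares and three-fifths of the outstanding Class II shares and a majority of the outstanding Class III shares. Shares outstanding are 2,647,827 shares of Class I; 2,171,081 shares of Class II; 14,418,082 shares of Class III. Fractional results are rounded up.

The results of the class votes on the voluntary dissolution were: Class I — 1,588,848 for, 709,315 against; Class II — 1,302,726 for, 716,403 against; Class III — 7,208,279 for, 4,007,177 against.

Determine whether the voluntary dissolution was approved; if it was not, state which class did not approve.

Not approved — the Class III shares did not give the required vote.

Class I: 3/5 of 2647827 = 1588696.20, rounded up to 1588697; 1,588,697 required, 1,588,848 in favor — approved.
Class II: 3/5 of 2171081 = 1302648.60, rounded up to 1302649; 1,302,649 required, 1,302,726 in favor — approved.
Class III: a majority of 14418082 is 7209042; 7,209,042 required, 7,208,279 in favor — not approved.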